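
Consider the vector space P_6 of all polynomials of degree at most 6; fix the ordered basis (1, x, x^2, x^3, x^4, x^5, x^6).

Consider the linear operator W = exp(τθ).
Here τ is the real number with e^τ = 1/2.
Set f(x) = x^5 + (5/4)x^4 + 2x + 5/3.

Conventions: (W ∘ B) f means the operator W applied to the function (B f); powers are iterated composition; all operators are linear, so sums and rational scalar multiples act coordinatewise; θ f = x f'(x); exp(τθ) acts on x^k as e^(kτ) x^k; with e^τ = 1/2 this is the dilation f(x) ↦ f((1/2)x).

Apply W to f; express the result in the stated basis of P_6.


the image equals g(x) = (1/32)x^5 + (5/64)x^4 + x + 5/3

exp(τθ) x^k = e^(kτ) x^k; with e^τ = 1/2 this sends x^k to (1/2)^k x^k
x ↦ 1/2 x
x^4 ↦ 1/16 x^4
x^5 ↦ 1/32 x^5
applying this coordinatewise to f: exp(τθ) f = (1/32)x^5 + (5/64)x^4 + x + 5/3


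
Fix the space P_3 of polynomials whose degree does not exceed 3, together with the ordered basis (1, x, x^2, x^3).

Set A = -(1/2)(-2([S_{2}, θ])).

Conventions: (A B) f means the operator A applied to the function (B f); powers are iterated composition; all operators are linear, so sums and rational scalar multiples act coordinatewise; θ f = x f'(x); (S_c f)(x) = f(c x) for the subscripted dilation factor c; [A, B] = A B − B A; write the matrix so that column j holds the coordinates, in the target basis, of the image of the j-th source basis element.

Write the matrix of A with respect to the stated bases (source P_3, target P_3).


the matrix is [[0, 0, 0, 0]; [0, 0, 0, 0]; [0, 0, 0, 0]; [0, 0, 0, 0]] (rows listed top to bottom)

image of 1: 0
image of x: 0
image of x^2: 0
image of x^3: 0
each image's coordinates form column j of the matrix


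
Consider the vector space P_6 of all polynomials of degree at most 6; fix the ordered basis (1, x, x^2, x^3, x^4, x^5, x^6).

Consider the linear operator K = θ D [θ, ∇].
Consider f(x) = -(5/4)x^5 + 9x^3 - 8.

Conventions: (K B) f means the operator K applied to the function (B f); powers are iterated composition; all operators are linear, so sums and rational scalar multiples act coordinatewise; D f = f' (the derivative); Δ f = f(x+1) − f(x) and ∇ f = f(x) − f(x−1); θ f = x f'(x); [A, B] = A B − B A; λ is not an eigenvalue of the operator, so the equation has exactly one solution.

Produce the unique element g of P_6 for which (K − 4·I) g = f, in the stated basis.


write g with unknown coordinates in the stated basis and equate coefficients in (K − 4·I) g = f
solving from the highest basis element down gives g = (5/16)x^5 - (111/16)x^3 + (75/8)x^2 + (183/32)x + 2
check: K g = -(75/4)x^3 + (75/2)x^2 + (183/8)x
so K g − 4·g = -(5/4)x^5 + 9x^3 - 8 = f ✓

the image equals g(x) = (5/16)x^5 - (111/16)x^3 + (75/8)x^2 + (183/32)x + 2


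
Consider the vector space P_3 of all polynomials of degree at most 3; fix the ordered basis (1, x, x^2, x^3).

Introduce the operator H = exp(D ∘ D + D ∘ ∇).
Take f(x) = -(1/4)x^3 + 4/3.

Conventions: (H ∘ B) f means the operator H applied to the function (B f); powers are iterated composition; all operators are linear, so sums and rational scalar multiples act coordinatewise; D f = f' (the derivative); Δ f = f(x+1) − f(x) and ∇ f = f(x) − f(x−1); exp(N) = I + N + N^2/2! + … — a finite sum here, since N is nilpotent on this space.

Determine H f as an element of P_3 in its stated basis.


order-1 term: -3x + 3/4
the series for exp(D ∘ D + D ∘ ∇) f terminates at order 1
exp(D ∘ D + D ∘ ∇) f = -(1/4)x^3 - 3x + 25/12

g(x) = -(1/4)x^3 - 3x + 25/12


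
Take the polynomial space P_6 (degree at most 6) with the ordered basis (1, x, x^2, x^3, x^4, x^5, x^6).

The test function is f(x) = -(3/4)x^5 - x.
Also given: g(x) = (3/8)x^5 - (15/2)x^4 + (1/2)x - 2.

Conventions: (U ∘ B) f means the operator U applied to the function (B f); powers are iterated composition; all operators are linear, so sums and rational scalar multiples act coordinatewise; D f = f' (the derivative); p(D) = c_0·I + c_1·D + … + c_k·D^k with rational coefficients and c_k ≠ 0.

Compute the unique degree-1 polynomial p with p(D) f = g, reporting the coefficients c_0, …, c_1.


c_0 = -1/2, c_1 = 2

D^0 f = -(3/4)x^5 - x
D^1 f = -(15/4)x^4 - 1
matching coefficients of g against c_0 f + c_1 Df + … from the top degree down determines the c_i
solution: c_0 = -1/2, c_1 = 2


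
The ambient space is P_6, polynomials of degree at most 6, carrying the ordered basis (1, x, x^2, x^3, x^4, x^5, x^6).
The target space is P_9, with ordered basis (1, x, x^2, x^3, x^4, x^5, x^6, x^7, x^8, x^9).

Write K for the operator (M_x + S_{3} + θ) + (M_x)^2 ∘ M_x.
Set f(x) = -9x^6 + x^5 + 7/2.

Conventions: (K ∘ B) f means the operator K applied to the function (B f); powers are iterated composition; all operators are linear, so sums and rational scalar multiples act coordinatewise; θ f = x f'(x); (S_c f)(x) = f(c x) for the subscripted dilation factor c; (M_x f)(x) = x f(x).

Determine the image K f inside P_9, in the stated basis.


M_x f = -9x^7 + x^6 + (7/2)x
S_{3} f = -6561x^6 + 243x^5 + 7/2
θ f = -54x^6 + 5x^5
(M_x + S_{3} + θ) f = -9x^7 - 6614x^6 + 248x^5 + (7/2)x + 7/2
M_x f = -9x^7 + x^6 + (7/2)x
M_x M_x f = -9x^8 + x^7 + (7/2)x^2
M_x M_x M_x f = -9x^9 + x^8 + (7/2)x^3
((M_x + S_{3} + θ) + (M_x)^2 ∘ M_x) f = -9x^9 + x^8 - 9x^7 - 6614x^6 + 248x^5 + (7/2)x^3 + (7/2)x + 7/2

the result is g(x) = -9x^9 + x^8 - 9x^7 - 6614x^6 + 248x^5 + (7/2)x^3 + (7/2)x + 7/2


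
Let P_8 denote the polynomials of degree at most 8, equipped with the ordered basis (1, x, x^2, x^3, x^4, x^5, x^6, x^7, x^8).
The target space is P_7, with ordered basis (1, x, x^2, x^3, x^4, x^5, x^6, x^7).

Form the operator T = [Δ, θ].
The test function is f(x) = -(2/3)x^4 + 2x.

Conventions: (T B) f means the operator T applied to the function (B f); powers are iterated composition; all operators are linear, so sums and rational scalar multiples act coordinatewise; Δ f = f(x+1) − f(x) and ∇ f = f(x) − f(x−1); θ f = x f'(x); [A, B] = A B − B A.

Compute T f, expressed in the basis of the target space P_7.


θ f = -(8/3)x^4 + 2x
Δ θ f = -(32/3)x^3 - 16x^2 - (32/3)x - 2/3
Δ f = -(8/3)x^3 - 4x^2 - (8/3)x + 4/3
θ Δ f = -8x^3 - 8x^2 - (8/3)x
[Δ, θ] f = -(8/3)x^3 - 8x^2 - 8x - 2/3

the image equals g(x) = -(8/3)x^3 - 8x^2 - 8x - 2/3


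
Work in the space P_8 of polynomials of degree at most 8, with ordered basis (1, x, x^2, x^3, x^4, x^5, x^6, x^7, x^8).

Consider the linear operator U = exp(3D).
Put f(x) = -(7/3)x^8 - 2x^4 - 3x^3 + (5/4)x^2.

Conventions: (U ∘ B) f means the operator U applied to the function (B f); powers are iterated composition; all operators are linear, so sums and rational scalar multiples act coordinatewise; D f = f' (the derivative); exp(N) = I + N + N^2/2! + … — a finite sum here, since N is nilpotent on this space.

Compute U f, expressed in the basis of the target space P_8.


g(x) = -(7/3)x^8 - 56x^7 - 588x^6 - 3528x^5 - 13232x^4 - 31779x^3 - (191047/4)x^2 - (82227/2)x - 62163/4

order-1 term: -56x^7 - 24x^3 - 27x^2 + (15/2)x
order-2 term: -588x^6 - 108x^2 - 81x + 45/4
order-3 term: -3528x^5 - 216x - 81
order-4 term: -13230x^4 - 162
order-5 term: -31752x^3
order-6 term: -47628x^2
order-7 term: -40824x
order-8 term: -15309
the series for exp(3D) f terminates at order 8
exp(3D) f = -(7/3)x^8 - 56x^7 - 588x^6 - 3528x^5 - 13232x^4 - 31779x^3 - (191047/4)x^2 - (82227/2)x - 62163/4


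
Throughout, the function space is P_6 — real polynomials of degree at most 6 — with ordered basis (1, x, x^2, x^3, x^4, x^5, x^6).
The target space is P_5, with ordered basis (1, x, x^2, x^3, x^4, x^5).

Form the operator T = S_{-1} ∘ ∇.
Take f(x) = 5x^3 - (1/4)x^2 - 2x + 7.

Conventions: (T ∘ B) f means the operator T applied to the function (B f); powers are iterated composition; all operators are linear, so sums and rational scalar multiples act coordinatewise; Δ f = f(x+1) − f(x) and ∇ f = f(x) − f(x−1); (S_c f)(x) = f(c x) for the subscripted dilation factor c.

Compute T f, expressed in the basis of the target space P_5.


the image equals g(x) = 15x^2 + (31/2)x + 13/4

∇ f = 15x^2 - (31/2)x + 13/4
S_{-1} ∇ f = 15x^2 + (31/2)x + 13/4


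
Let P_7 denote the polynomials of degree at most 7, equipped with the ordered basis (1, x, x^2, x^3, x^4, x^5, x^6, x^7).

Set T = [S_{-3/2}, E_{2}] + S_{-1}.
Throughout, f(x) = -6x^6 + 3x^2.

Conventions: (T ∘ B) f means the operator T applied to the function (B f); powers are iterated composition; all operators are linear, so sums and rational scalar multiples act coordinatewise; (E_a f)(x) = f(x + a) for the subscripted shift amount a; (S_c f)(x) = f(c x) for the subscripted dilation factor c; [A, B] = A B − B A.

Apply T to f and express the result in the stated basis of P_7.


E_{2} f = -6x^6 - 72x^5 - 360x^4 - 960x^3 - 1437x^2 - 1140x - 372
S_{-3/2} E_{2} f = -(2187/32)x^6 + (2187/4)x^5 - (3645/2)x^4 + 3240x^3 - (12933/4)x^2 + 1710x - 372
S_{-3/2} f = -(2187/32)x^6 + (27/4)x^2
E_{2} S_{-3/2} f = -(2187/32)x^6 - (6561/8)x^5 - (32805/8)x^4 - 10935x^3 - (65583/4)x^2 - 13095x - 4347
[S_{-3/2}, E_{2}] f = (10935/8)x^5 + (18225/8)x^4 + 14175x^3 + (26325/2)x^2 + 14805x + 3975
S_{-1} f = -6x^6 + 3x^2
([S_{-3/2}, E_{2}] + S_{-1}) f = -6x^6 + (10935/8)x^5 + (18225/8)x^4 + 14175x^3 + (26331/2)x^2 + 14805x + 3975

the image equals g(x) = -6x^6 + (10935/8)x^5 + (18225/8)x^4 + 14175x^3 + (26331/2)x^2 + 14805x + 3975


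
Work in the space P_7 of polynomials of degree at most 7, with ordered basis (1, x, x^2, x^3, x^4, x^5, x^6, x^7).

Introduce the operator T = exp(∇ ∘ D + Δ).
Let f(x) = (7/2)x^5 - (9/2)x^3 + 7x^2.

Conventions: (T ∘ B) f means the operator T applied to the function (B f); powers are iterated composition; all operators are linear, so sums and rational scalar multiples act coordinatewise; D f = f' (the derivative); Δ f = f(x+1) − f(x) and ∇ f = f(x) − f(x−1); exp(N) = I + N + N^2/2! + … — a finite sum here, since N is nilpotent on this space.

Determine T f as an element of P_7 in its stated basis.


the image equals g(x) = (7/2)x^5 + (35/2)x^4 + (271/2)x^3 + (547/2)x^2 + (1425/2)x + 733/2

order-1 term: (35/2)x^4 + 105x^3 - (167/2)x^2 + 61x + 16
order-2 term: 35x^3 + 315x^2 + 319x - 156
order-3 term: 35x^2 + 315x + 398
order-4 term: (35/2)x + 105
order-5 term: 7/2
the series for exp(∇ ∘ D + Δ) f terminates at order 5
exp(∇ ∘ D + Δ) f = (7/2)x^5 + (35/2)x^4 + (271/2)x^3 + (547/2)x^2 + (1425/2)x + 733/2


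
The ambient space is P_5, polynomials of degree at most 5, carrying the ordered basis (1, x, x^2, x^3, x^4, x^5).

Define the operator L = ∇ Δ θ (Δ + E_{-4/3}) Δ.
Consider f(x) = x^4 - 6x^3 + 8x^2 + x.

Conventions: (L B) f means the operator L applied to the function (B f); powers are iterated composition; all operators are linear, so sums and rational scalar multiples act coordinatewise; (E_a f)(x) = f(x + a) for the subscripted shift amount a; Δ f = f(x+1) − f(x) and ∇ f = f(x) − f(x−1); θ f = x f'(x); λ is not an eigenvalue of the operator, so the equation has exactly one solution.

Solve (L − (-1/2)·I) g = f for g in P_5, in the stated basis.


the image equals g(x) = 2x^4 - 12x^3 + 16x^2 - 286x + 256

write g with unknown coordinates in the stated basis and equate coefficients in (L − (-1/2)·I) g = f
solving from the highest basis element down gives g = 2x^4 - 12x^3 + 16x^2 - 286x + 256
check: L g = 144x - 128
so L g − (-1/2)·g = x^4 - 6x^3 + 8x^2 + x = f ✓


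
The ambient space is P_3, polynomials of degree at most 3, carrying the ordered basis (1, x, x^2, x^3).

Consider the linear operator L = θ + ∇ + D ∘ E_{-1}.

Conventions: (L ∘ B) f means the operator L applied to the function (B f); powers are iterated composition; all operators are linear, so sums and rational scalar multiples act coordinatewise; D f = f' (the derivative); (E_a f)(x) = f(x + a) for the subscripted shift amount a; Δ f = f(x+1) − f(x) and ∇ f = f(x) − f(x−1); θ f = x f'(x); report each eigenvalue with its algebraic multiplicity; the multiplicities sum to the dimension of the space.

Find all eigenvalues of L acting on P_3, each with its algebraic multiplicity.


image of 1: 0
image of x: x + 2
image of x^2: 2x^2 + 4x - 3
image of x^3: 3x^3 + 6x^2 - 9x + 4
the matrix is upper triangular; its diagonal is (0, 1, 2, 3)
for a triangular matrix the eigenvalues are the diagonal entries, with algebraic multiplicity their repetition count

λ = 0 (multiplicity 1), λ = 1 (multiplicity 1), λ = 2 (multiplicity 1), λ = 3 (multiplicity 1)


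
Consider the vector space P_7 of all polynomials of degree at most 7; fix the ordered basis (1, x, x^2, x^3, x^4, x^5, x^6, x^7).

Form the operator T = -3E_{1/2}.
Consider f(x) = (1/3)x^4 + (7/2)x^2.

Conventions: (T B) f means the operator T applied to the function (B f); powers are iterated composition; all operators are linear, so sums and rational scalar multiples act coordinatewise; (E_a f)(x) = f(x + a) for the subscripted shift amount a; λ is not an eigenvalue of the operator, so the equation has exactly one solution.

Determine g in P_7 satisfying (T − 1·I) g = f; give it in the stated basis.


the result is g(x) = -(1/12)x^4 + (1/8)x^3 - (59/64)x^2 + (167/256)x - 163/2048

write g with unknown coordinates in the stated basis and equate coefficients in (T − 1·I) g = f
solving from the highest basis element down gives g = -(1/12)x^4 + (1/8)x^3 - (59/64)x^2 + (167/256)x - 163/2048
check: T g = (1/4)x^4 + (1/8)x^3 + (165/64)x^2 + (167/256)x - 163/2048
so T g − 1·g = (1/3)x^4 + (7/2)x^2 = f ✓


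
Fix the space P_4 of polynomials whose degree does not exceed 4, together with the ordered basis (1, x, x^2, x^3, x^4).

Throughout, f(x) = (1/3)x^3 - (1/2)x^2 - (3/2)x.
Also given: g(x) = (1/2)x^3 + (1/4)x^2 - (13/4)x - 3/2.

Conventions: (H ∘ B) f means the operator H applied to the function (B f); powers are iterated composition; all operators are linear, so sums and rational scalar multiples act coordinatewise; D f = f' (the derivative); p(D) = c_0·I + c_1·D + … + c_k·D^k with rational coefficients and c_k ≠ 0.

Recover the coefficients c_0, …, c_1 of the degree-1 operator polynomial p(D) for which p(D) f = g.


D^0 f = (1/3)x^3 - (1/2)x^2 - (3/2)x
D^1 f = x^2 - x - 3/2
matching coefficients of g against c_0 f + c_1 Df + … from the top degree down determines the c_i
solution: c_0 = 3/2, c_1 = 1

p(D) = (3/2)·I + D, i.e. c_0 = 3/2, c_1 = 1


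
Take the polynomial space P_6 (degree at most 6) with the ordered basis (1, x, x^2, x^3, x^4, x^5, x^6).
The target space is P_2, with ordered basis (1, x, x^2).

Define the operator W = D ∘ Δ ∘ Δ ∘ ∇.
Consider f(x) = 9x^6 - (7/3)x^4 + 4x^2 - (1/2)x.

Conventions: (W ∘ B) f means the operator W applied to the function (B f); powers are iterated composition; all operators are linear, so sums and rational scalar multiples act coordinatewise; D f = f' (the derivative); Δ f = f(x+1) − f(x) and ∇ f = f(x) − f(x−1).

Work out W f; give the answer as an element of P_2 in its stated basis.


∇ f = 54x^5 - 135x^4 + (512/3)x^3 - 121x^2 + (158/3)x - 67/6
Δ ∇ f = 270x^4 + 242x^2 + 64/3
Δ Δ ∇ f = 1080x^3 + 1620x^2 + 1564x + 512
D Δ Δ ∇ f = 3240x^2 + 3240x + 1564

the result is g(x) = 3240x^2 + 3240x + 1564


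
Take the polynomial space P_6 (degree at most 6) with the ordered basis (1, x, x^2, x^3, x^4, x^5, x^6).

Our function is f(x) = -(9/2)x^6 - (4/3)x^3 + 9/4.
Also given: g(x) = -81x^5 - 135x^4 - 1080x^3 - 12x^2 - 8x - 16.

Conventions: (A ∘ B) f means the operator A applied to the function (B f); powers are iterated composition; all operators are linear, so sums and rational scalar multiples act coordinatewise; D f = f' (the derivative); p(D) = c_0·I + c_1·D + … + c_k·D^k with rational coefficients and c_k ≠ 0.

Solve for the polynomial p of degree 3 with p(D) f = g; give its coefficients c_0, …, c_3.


D^0 f = -(9/2)x^6 - (4/3)x^3 + 9/4
D^1 f = -27x^5 - 4x^2
D^2 f = -135x^4 - 8x
D^3 f = -540x^3 - 8
matching coefficients of g against c_0 f + c_1 Df + … from the top degree down determines the c_i
solution: c_0 = 0, c_1 = 3, c_2 = 1, c_3 = 2

c_0 = 0, c_1 = 3, c_2 = 1, c_3 = 2


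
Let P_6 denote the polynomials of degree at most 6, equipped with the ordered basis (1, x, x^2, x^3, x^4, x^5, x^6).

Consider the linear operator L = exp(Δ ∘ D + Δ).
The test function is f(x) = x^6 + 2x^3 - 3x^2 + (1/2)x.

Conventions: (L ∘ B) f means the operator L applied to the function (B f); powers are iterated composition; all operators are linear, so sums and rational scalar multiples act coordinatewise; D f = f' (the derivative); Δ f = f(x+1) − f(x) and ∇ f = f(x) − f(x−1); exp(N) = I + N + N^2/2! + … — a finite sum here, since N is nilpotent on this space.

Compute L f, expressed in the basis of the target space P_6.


g(x) = x^6 + 6x^5 + 60x^4 + 282x^3 + 1008x^2 + (4321/2)x + 4351/2

order-1 term: 6x^5 + 45x^4 + 80x^3 + 81x^2 + 48x + 13/2
order-2 term: 15x^4 + 180x^3 + 645x^2 + 876x + 436
order-3 term: 20x^3 + 270x^2 + 1050x + 1202
order-4 term: 15x^2 + 180x + 485
order-5 term: 6x + 45
order-6 term: 1
the series for exp(Δ ∘ D + Δ) f terminates at order 6
exp(Δ ∘ D + Δ) f = x^6 + 6x^5 + 60x^4 + 282x^3 + 1008x^2 + (4321/2)x + 4351/2


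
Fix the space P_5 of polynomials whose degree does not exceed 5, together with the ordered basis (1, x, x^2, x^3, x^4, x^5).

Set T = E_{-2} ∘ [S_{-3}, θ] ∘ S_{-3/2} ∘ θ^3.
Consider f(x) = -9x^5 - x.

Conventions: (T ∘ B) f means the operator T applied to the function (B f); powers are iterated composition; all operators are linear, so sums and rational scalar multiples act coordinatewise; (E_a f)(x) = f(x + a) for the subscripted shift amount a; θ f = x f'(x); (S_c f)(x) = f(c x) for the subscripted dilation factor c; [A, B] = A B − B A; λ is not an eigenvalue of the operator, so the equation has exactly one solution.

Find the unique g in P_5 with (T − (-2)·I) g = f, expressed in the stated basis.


g(x) = -(9/2)x^5 - (1/2)x

write g with unknown coordinates in the stated basis and equate coefficients in (T − (-2)·I) g = f
solving from the highest basis element down gives g = -(9/2)x^5 - (1/2)x
check: T g = 0
so T g − (-2)·g = -9x^5 - x = f ✓


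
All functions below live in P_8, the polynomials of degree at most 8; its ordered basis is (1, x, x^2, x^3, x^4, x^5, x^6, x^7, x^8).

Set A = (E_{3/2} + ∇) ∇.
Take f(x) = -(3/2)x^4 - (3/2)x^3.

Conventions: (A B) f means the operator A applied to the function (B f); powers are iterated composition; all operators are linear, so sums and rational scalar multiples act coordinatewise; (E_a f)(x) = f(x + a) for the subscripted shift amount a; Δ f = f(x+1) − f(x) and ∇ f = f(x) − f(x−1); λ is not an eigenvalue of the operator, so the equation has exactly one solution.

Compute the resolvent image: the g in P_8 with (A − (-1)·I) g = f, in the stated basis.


write g with unknown coordinates in the stated basis and equate coefficients in (A − (-1)·I) g = f
solving from the highest basis element down gives g = -(3/2)x^4 + (9/2)x^3 + (45/2)x^2 - (231/2)x + 531/8
check: A g = -6x^3 - (45/2)x^2 + (231/2)x - 531/8
so A g − (-1)·g = -(3/2)x^4 - (3/2)x^3 = f ✓

the result is g(x) = -(3/2)x^4 + (9/2)x^3 + (45/2)x^2 - (231/2)x + 531/8


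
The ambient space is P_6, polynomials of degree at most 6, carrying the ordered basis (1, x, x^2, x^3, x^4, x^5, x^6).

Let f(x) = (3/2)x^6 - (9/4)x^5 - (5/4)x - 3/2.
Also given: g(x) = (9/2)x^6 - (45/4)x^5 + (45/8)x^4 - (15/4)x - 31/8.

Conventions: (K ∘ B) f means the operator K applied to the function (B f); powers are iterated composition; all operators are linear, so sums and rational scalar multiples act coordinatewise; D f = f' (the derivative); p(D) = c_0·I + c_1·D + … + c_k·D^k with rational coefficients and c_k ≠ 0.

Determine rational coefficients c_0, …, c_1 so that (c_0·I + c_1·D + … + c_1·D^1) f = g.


c_0 = 3, c_1 = -1/2

D^0 f = (3/2)x^6 - (9/4)x^5 - (5/4)x - 3/2
D^1 f = 9x^5 - (45/4)x^4 - 5/4
matching coefficients of g against c_0 f + c_1 Df + … from the top degree down determines the c_i
solution: c_0 = 3, c_1 = -1/2


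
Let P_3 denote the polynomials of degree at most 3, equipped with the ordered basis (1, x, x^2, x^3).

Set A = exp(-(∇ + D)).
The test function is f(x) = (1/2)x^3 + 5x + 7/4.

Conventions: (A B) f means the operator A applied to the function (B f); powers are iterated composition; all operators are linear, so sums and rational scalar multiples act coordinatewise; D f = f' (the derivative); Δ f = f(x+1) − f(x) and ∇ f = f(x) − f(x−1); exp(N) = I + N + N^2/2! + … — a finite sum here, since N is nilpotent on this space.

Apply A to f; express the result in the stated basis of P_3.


order-1 term: -3x^2 + (3/2)x - 21/2
order-2 term: 6x - 3
order-3 term: -4
the series for exp(-(∇ + D)) f terminates at order 3
exp(-(∇ + D)) f = (1/2)x^3 - 3x^2 + (25/2)x - 63/4

the result is g(x) = (1/2)x^3 - 3x^2 + (25/2)x - 63/4


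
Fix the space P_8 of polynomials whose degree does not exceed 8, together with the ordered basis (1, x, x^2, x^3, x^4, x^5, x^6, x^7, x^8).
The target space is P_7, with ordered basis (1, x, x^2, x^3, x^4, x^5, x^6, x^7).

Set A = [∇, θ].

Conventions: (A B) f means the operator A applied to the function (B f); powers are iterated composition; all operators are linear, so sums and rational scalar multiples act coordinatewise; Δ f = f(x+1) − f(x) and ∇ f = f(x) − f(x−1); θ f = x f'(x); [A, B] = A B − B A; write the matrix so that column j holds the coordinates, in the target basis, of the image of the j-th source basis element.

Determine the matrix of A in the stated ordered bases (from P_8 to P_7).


the matrix is [[0, 1, -2, 3, -4, 5, -6, 7, -8]; [0, 0, 2, -6, 12, -20, 30, -42, 56]; [0, 0, 0, 3, -12, 30, -60, 105, -168]; [0, 0, 0, 0, 4, -20, 60, -140, 280]; [0, 0, 0, 0, 0, 5, -30, 105, -280]; [0, 0, 0, 0, 0, 0, 6, -42, 168]; [0, 0, 0, 0, 0, 0, 0, 7, -56]; [0, 0, 0, 0, 0, 0, 0, 0, 8]] (rows listed top to bottom)

image of 1: 0
image of x: 1
image of x^2: 2x - 2
image of x^3: 3x^2 - 6x + 3
image of x^4: 4x^3 - 12x^2 + 12x - 4
image of x^5: 5x^4 - 20x^3 + 30x^2 - 20x + 5
image of x^6: 6x^5 - 30x^4 + 60x^3 - 60x^2 + 30x - 6
image of x^7: 7x^6 - 42x^5 + 105x^4 - 140x^3 + 105x^2 - 42x + 7
image of x^8: 8x^7 - 56x^6 + 168x^5 - 280x^4 + 280x^3 - 168x^2 + 56x - 8
each image's coordinates form column j of the matrix


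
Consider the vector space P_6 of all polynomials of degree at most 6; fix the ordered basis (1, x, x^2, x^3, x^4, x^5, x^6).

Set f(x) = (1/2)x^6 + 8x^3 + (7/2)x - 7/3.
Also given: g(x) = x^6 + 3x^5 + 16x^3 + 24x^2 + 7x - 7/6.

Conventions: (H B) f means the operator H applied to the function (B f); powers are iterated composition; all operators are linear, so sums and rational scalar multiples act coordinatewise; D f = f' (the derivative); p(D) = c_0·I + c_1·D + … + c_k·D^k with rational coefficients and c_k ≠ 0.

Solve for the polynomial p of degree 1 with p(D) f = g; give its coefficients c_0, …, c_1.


D^0 f = (1/2)x^6 + 8x^3 + (7/2)x - 7/3
D^1 f = 3x^5 + 24x^2 + 7/2
matching coefficients of g against c_0 f + c_1 Df + … from the top degree down determines the c_i
solution: c_0 = 2, c_1 = 1

p(D) = 2·I + D, i.e. c_0 = 2, c_1 = 1


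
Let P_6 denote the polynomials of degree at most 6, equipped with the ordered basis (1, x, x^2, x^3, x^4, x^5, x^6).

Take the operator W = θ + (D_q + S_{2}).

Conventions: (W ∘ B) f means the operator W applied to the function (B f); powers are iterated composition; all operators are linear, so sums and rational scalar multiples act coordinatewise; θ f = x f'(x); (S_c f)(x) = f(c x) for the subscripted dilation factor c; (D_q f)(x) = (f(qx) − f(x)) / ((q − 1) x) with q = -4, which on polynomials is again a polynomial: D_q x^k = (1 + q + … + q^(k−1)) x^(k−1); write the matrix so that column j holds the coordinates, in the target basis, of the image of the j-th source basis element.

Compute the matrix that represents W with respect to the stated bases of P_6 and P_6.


the matrix is [[1, 1, 0, 0, 0, 0, 0]; [0, 3, -3, 0, 0, 0, 0]; [0, 0, 6, 13, 0, 0, 0]; [0, 0, 0, 11, -51, 0, 0]; [0, 0, 0, 0, 20, 205, 0]; [0, 0, 0, 0, 0, 37, -819]; [0, 0, 0, 0, 0, 0, 70]] (rows listed top to bottom)

image of 1: 1
image of x: 3x + 1
image of x^2: 6x^2 - 3x
image of x^3: 11x^3 + 13x^2
image of x^4: 20x^4 - 51x^3
image of x^5: 37x^5 + 205x^4
image of x^6: 70x^6 - 819x^5
each image's coordinates form column j of the matrix


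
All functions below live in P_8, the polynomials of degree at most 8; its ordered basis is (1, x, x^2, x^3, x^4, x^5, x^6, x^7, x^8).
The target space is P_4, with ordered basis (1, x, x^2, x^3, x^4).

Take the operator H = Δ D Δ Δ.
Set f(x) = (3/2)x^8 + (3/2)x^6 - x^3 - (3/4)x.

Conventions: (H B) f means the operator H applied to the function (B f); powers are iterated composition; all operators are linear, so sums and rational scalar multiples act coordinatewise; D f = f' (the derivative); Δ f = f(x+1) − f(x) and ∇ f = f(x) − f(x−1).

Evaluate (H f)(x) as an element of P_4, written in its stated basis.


the result is g(x) = 2520x^4 + 15120x^3 + 38340x^2 + 46980x + 23022

Δ f = 12x^7 + 42x^6 + 93x^5 + (255/2)x^4 + 114x^3 + (123/2)x^2 + 18x + 5/4
Δ Δ f = 84x^6 + 504x^5 + 1515x^4 + 2700x^3 + 2919x^2 + 1776x + 468
D (Δ Δ) f = 504x^5 + 2520x^4 + 6060x^3 + 8100x^2 + 5838x + 1776
Δ D (Δ Δ) f = 2520x^4 + 15120x^3 + 38340x^2 + 46980x + 23022


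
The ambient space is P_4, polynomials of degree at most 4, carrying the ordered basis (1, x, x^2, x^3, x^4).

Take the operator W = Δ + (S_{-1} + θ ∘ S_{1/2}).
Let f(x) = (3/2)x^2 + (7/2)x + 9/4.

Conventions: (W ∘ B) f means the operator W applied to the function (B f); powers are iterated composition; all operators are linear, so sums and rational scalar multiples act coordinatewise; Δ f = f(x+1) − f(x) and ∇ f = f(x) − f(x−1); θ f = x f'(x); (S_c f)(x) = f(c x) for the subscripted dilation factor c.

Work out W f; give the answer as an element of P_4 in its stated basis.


the result is g(x) = (9/4)x^2 + (5/4)x + 29/4

Δ f = 3x + 5
S_{-1} f = (3/2)x^2 - (7/2)x + 9/4
S_{1/2} f = (3/8)x^2 + (7/4)x + 9/4
θ S_{1/2} f = (3/4)x^2 + (7/4)x
(S_{-1} + θ ∘ S_{1/2}) f = (9/4)x^2 - (7/4)x + 9/4
(Δ + (S_{-1} + θ ∘ S_{1/2})) f = (9/4)x^2 + (5/4)x + 29/4


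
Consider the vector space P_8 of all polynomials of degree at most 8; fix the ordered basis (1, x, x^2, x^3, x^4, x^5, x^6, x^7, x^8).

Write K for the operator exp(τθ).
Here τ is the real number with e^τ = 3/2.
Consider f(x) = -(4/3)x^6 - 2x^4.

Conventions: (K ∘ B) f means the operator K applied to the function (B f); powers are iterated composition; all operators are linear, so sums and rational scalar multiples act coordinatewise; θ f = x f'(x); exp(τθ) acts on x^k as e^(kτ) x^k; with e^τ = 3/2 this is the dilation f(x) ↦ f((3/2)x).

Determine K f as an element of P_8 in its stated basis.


the result is g(x) = -(243/16)x^6 - (81/8)x^4

exp(τθ) x^k = e^(kτ) x^k; with e^τ = 3/2 this sends x^k to (3/2)^k x^k
x^4 ↦ 81/16 x^4
x^6 ↦ 729/64 x^6
applying this coordinatewise to f: exp(τθ) f = -(243/16)x^6 - (81/8)x^4


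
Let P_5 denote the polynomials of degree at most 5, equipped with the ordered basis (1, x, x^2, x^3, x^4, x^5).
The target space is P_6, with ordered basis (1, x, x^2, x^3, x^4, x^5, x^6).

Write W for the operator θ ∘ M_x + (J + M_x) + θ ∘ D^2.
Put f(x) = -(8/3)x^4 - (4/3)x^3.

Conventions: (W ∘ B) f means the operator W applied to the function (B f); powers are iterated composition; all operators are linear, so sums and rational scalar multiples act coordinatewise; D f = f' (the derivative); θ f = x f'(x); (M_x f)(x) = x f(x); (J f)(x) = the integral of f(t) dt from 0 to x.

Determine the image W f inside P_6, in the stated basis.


M_x f = -(8/3)x^5 - (4/3)x^4
θ M_x f = -(40/3)x^5 - (16/3)x^4
J f = -(8/15)x^5 - (1/3)x^4
M_x f = -(8/3)x^5 - (4/3)x^4
(J + M_x) f = -(16/5)x^5 - (5/3)x^4
D f = -(32/3)x^3 - 4x^2
D D f = -32x^2 - 8x
θ D^2 f = -64x^2 - 8x
(θ ∘ M_x + (J + M_x) + θ ∘ D^2) f = -(248/15)x^5 - 7x^4 - 64x^2 - 8x

the image equals g(x) = -(248/15)x^5 - 7x^4 - 64x^2 - 8x


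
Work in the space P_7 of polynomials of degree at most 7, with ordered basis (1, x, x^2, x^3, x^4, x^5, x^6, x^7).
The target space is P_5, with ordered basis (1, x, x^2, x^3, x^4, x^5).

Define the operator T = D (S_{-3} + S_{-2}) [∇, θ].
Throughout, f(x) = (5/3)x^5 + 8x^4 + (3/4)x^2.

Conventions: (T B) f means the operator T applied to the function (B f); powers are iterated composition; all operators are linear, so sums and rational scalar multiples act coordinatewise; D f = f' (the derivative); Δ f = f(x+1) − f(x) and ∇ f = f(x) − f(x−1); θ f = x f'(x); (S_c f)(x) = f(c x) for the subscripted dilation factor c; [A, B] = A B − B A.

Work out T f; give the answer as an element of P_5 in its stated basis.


the image equals g(x) = (9700/3)x^3 + 140x^2 - 1196x - 1925/6

θ f = (25/3)x^5 + 32x^4 + (3/2)x^2
∇ θ f = (125/3)x^4 + (134/3)x^3 - (326/3)x^2 + (268/3)x - 151/6
∇ f = (25/3)x^4 + (46/3)x^3 - (94/3)x^2 + (151/6)x - 85/12
θ ∇ f = (100/3)x^4 + 46x^3 - (188/3)x^2 + (151/6)x
[∇, θ] f = (25/3)x^4 - (4/3)x^3 - 46x^2 + (385/6)x - 151/6
S_{-3} [∇, θ] f = 675x^4 + 36x^3 - 414x^2 - (385/2)x - 151/6
S_{-2} [∇, θ] f = (400/3)x^4 + (32/3)x^3 - 184x^2 - (385/3)x - 151/6
(S_{-3} + S_{-2}) [∇, θ] f = (2425/3)x^4 + (140/3)x^3 - 598x^2 - (1925/6)x - 151/3
D (S_{-3} + S_{-2}) [∇, θ] f = (9700/3)x^3 + 140x^2 - 1196x - 1925/6


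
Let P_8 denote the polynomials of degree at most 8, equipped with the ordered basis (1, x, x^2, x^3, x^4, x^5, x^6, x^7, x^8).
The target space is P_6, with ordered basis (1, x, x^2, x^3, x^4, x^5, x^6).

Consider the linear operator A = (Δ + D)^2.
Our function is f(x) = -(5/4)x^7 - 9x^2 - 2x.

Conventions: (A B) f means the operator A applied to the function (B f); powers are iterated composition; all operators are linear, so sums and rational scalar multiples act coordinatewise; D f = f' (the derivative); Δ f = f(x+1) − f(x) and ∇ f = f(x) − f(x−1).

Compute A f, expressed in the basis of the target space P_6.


Δ f = -(35/4)x^6 - (105/4)x^5 - (175/4)x^4 - (175/4)x^3 - (105/4)x^2 - (107/4)x - 49/4
D f = -(35/4)x^6 - 18x - 2
(Δ + D) f = -(35/2)x^6 - (105/4)x^5 - (175/4)x^4 - (175/4)x^3 - (105/4)x^2 - (179/4)x - 57/4
Δ (Δ + D) f = -105x^5 - (1575/4)x^4 - (1575/2)x^3 - (3675/4)x^2 - 595x - 809/4
D (Δ + D) f = -105x^5 - (525/4)x^4 - 175x^3 - (525/4)x^2 - (105/2)x - 179/4
(Δ + D) (Δ + D) f = -210x^5 - 525x^4 - (1925/2)x^3 - 1050x^2 - (1295/2)x - 247

the result is g(x) = -210x^5 - 525x^4 - (1925/2)x^3 - 1050x^2 - (1295/2)x - 247


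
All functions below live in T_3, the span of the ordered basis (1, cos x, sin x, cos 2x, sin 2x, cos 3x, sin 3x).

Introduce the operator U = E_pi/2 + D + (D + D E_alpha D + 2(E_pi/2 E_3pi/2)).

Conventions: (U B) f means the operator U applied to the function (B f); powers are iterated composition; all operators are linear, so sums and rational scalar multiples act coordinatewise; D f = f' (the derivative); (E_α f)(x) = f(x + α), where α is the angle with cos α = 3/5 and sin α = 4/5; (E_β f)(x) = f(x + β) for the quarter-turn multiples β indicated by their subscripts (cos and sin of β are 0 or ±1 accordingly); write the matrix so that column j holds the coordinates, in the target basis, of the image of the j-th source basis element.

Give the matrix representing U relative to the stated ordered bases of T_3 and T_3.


image of 1: 3
image of cos x: (7/5)cos x - (11/5)sin x
image of sin x: (11/5)cos x + (7/5)sin x
image of cos 2x: (53/25)cos 2x - (4/25)sin 2x
image of sin 2x: (4/25)cos 2x + (53/25)sin 2x
image of cos 3x: (1303/125)cos 3x - (229/125)sin 3x
image of sin 3x: (229/125)cos 3x + (1303/125)sin 3x
each image's coordinates form column j of the matrix

the matrix is [[3, 0, 0, 0, 0, 0, 0]; [0, 7/5, 11/5, 0, 0, 0, 0]; [0, -11/5, 7/5, 0, 0, 0, 0]; [0, 0, 0, 53/25, 4/25, 0, 0]; [0, 0, 0, -4/25, 53/25, 0, 0]; [0, 0, 0, 0, 0, 1303/125, 229/125]; [0, 0, 0, 0, 0, -229/125, 1303/125]] (rows listed top to bottom)


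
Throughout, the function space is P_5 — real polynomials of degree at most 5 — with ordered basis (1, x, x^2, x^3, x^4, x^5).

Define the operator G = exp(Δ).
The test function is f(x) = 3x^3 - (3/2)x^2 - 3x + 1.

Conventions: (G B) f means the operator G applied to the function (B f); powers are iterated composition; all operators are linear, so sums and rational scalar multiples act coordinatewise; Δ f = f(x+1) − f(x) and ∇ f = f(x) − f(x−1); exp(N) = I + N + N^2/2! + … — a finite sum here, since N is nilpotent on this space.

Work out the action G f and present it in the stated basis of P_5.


the result is g(x) = 3x^3 + (15/2)x^2 + 12x + 10

order-1 term: 9x^2 + 6x - 3/2
order-2 term: 9x + 15/2
order-3 term: 3
the series for exp(Δ) f terminates at order 3
exp(Δ) f = 3x^3 + (15/2)x^2 + 12x + 10


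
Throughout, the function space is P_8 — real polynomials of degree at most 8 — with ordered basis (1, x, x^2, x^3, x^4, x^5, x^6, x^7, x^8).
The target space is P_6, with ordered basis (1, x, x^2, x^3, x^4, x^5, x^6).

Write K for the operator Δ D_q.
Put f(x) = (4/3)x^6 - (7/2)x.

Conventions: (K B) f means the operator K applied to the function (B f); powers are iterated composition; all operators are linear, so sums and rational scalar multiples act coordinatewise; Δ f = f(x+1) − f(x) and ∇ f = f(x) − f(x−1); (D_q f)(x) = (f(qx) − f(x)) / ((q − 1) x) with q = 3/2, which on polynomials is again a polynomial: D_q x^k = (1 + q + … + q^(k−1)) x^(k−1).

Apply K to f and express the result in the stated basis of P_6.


D_q f = (665/24)x^5 - 7/2
Δ D_q f = (3325/24)x^4 + (3325/12)x^3 + (3325/12)x^2 + (3325/24)x + 665/24

the image equals g(x) = (3325/24)x^4 + (3325/12)x^3 + (3325/12)x^2 + (3325/24)x + 665/24


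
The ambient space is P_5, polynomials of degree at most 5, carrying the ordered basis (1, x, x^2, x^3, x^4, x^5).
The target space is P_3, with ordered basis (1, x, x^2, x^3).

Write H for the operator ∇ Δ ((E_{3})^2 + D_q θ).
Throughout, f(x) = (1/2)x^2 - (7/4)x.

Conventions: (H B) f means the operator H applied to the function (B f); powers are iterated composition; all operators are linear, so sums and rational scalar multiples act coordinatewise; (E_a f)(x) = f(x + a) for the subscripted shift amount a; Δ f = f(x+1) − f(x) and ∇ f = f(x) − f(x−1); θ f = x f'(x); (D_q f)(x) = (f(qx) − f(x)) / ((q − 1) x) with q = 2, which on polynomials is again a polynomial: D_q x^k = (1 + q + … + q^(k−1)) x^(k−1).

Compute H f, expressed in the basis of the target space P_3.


E_{3} f = (1/2)x^2 + (5/4)x - 3/4
E_{3} E_{3} f = (1/2)x^2 + (17/4)x + 15/2
θ f = x^2 - (7/4)x
D_q θ f = 3x - 7/4
((E_{3})^2 + D_q θ) f = (1/2)x^2 + (29/4)x + 23/4
Δ ((E_{3})^2 + D_q θ) f = x + 31/4
∇ Δ ((E_{3})^2 + D_q θ) f = 1

g(x) = 1


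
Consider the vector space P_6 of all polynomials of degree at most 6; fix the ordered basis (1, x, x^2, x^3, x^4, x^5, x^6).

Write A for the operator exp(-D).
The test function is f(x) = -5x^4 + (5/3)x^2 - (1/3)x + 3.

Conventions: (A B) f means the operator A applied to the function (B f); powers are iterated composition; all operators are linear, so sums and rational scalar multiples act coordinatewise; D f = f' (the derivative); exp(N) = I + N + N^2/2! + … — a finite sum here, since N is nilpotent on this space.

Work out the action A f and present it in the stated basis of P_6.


g(x) = -5x^4 + 20x^3 - (85/3)x^2 + (49/3)x

order-1 term: 20x^3 - (10/3)x + 1/3
order-2 term: -30x^2 + 5/3
order-3 term: 20x
order-4 term: -5
the series for exp(-D) f terminates at order 4
exp(-D) f = -5x^4 + 20x^3 - (85/3)x^2 + (49/3)x


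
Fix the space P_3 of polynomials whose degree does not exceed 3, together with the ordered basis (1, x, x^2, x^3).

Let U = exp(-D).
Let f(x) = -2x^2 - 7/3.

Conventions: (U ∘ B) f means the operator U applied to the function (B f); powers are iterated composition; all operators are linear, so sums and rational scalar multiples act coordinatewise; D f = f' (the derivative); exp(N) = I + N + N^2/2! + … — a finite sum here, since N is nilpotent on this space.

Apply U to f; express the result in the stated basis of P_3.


the image equals g(x) = -2x^2 + 4x - 13/3

order-1 term: 4x
order-2 term: -2
the series for exp(-D) f terminates at order 2
exp(-D) f = -2x^2 + 4x - 13/3


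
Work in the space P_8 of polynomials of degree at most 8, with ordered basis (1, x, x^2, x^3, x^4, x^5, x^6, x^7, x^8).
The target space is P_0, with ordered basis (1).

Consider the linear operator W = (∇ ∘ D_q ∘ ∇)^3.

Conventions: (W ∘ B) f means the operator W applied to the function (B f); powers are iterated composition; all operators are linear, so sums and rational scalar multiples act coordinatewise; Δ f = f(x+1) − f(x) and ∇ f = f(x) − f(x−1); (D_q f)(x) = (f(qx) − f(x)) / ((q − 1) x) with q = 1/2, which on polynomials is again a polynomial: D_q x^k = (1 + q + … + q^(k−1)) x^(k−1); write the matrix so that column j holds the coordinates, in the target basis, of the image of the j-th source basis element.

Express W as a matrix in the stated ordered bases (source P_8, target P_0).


the matrix is [[0, 0, 0, 0, 0, 0, 0, 0, 0]] (rows listed top to bottom)

image of 1: 0
image of x: 0
image of x^2: 0
image of x^3: 0
image of x^4: 0
image of x^5: 0
image of x^6: 0
image of x^7: 0
image of x^8: 0
each image's coordinates form column j of the matrix


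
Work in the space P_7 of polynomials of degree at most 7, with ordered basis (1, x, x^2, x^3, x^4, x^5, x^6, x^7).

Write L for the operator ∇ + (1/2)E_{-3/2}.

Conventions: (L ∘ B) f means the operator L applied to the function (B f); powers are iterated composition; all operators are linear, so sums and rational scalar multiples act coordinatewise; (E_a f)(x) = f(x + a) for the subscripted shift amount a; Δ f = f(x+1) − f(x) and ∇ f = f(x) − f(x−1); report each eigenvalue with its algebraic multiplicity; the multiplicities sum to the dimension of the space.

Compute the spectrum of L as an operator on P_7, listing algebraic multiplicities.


image of 1: 1/2
image of x: (1/2)x + 1/4
image of x^2: (1/2)x^2 + (1/2)x + 1/8
image of x^3: (1/2)x^3 + (3/4)x^2 + (3/8)x - 11/16
image of x^4: (1/2)x^4 + x^3 + (3/4)x^2 - (11/4)x + 49/32
image of x^5: (1/2)x^5 + (5/4)x^4 + (5/4)x^3 - (55/8)x^2 + (245/32)x - 179/64
image of x^6: (1/2)x^6 + (3/2)x^5 + (15/8)x^4 - (55/4)x^3 + (735/32)x^2 - (537/32)x + 601/128
image of x^7: (1/2)x^7 + (7/4)x^6 + (21/8)x^5 - (385/16)x^4 + (1715/32)x^3 - (3759/64)x^2 + (4207/128)x - 1931/256
the matrix is upper triangular; its diagonal is (1/2, 1/2, 1/2, 1/2, 1/2, 1/2, 1/2, 1/2)
for a triangular matrix the eigenvalues are the diagonal entries, with algebraic multiplicity their repetition count

λ = 1/2 (multiplicity 8)


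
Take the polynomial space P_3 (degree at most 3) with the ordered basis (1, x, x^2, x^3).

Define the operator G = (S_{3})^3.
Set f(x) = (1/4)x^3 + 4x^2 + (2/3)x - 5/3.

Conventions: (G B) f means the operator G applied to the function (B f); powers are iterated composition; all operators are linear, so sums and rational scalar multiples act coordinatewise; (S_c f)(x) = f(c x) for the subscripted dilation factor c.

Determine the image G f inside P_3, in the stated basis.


S_{3} f = (27/4)x^3 + 36x^2 + 2x - 5/3
S_{3} S_{3} f = (729/4)x^3 + 324x^2 + 6x - 5/3
S_{3} S_{3} S_{3} f = (19683/4)x^3 + 2916x^2 + 18x - 5/3

the image equals g(x) = (19683/4)x^3 + 2916x^2 + 18x - 5/3


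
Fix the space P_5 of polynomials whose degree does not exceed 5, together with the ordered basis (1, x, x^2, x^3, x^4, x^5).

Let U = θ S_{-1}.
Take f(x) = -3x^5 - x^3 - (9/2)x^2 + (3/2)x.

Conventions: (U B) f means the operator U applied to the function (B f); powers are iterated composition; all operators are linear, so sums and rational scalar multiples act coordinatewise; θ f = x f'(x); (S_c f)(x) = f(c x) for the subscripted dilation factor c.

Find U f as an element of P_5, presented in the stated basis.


the image equals g(x) = 15x^5 + 3x^3 - 9x^2 - (3/2)x

S_{-1} f = 3x^5 + x^3 - (9/2)x^2 - (3/2)x
θ S_{-1} f = 15x^5 + 3x^3 - 9x^2 - (3/2)x
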